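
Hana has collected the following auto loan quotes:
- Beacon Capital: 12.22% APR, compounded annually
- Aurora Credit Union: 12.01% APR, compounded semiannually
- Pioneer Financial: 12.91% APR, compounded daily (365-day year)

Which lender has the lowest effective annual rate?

Beacon Capital

Beacon Capital: compounded annually, EAR = 12.220%
Aurora Credit Union: (1 + 0.1201/2)^2 − 1 = 12.371%
Pioneer Financial: (1 + 0.1291/365)^365 − 1 = 13.778%
The lowest effective annual rate is Beacon Capital at 12.220%.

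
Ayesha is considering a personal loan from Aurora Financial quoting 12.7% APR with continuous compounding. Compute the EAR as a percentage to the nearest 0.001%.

With continuous compounding, EAR = e^0.127 − 1.
e^0.127 = 1.135417, so EAR = 0.135417 = 13.542%.

13.542%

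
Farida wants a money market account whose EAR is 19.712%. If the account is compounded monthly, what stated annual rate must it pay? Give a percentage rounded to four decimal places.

(1 + r/12)^12 − 1 = 0.19712, so 1 + r/12 = 1.19712^(1/12).
r/12 = 0.015106, so r = 0.181274 = 18.1274%.

18.1274%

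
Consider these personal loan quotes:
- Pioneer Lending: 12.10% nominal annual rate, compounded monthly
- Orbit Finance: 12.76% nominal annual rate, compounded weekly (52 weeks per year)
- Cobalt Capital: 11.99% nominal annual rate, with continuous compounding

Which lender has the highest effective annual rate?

Pioneer Lending: (1 + 0.1210/12)^12 − 1 = 12.794%
Orbit Finance: (1 + 0.1276/52)^52 − 1 = 13.592%
Cobalt Capital: e^0.1199 − 1 = 12.738%
The highest effective annual rate is Orbit Finance at 13.592%.

Orbit Finance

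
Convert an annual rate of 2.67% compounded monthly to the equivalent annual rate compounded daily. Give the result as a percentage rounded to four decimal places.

EAR = (1 + 0.0267/12)^12 − 1 = 0.027029.
Solve (1 + r/365)^365 = 1.027029: r/365 = 1.027029^(1/365) − 1 = 0.000073, so r = 0.026671 = 2.6671%.

2.6671%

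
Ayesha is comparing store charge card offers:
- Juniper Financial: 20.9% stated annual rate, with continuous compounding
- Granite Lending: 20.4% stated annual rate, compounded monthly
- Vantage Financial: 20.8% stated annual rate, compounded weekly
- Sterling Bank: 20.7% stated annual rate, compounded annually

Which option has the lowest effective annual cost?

Juniper Financial: e^0.209 − 1 = 23.244%
Granite Lending: (1 + 0.204/12)^12 − 1 = 22.420%
Vantage Financial: (1 + 0.208/52)^52 − 1 = 23.070%
Sterling Bank: compounded annually, EAR = 20.700%
The lowest effective annual rate is Sterling Bank at 20.700%.

Sterling Bank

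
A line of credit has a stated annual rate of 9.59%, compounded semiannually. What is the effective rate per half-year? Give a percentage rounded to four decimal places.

4.7950%

With a nominal annual rate compounded semiannually, the periodic rate is the nominal rate divided by 2.
i = 0.0959 / 2 = 0.0479500 = 4.7950%.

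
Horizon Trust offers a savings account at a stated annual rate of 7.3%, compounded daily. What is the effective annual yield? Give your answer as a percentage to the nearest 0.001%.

7.572%

EAR = (1 + 0.073/365)^365 − 1.
= 1.075723 − 1 = 7.572%.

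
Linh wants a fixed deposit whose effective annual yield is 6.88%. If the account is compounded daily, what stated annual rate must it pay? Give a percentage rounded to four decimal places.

(1 + r/365)^365 − 1 = 0.0688, so 1 + r/365 = 1.0688^(1/365).
r/365 = 0.000182, so r = 0.066543 = 6.6543%.

6.6543%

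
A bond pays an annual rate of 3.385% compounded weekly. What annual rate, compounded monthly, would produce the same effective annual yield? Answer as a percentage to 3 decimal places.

3.389%

EAR = (1 + 0.03385/52)^52 − 1 = 0.034418.
Solve (1 + r/12)^12 = 1.034418: r/12 = 1.034418^(1/12) − 1 = 0.002824, so r = 0.033887 = 3.389%.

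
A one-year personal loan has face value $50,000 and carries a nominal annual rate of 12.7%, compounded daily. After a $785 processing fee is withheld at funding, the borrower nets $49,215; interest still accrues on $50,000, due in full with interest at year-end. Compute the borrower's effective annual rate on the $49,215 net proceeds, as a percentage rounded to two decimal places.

Amount owed after one year: 50,000 × (1 + 0.127/365)^365 = 50,000 × 1.135392 = $56,769.60.
Effective rate on net proceeds: 56,769.60 / 49,215 − 1 = 0.153502 = 15.35%.

15.35%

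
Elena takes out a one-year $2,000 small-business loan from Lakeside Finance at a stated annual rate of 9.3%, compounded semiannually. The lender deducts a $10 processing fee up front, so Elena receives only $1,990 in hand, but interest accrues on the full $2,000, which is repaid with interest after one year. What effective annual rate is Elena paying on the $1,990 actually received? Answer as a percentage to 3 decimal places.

Amount owed after one year: 2,000 × (1 + 0.093/2)^2 = 2,000 × 1.095162 = $2,190.32.
Effective rate on net proceeds: 2,190.32 / 1,990 − 1 = 0.100666 = 10.067%.

10.067%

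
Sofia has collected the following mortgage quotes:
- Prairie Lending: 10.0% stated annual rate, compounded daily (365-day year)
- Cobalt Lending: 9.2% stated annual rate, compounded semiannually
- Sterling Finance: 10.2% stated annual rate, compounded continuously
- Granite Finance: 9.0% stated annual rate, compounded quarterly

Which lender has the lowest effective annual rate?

Prairie Lending: (1 + 0.100/365)^365 − 1 = 10.516%
Cobalt Lending: (1 + 0.092/2)^2 − 1 = 9.412%
Sterling Finance: e^0.102 − 1 = 10.738%
Granite Finance: (1 + 0.090/4)^4 − 1 = 9.308%
The lowest effective annual rate is Granite Finance at 9.308%.

Granite Finance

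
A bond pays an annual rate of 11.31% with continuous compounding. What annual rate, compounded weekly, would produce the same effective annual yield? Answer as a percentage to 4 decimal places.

EAR under continuous compounding: e^0.1131 − 1 = 0.119744.
Solve (1 + r/52)^52 = 1.119744: r/52 = 1.119744^(1/52) − 1 = 0.002177, so r = 0.113223 = 11.3223%.

11.3223%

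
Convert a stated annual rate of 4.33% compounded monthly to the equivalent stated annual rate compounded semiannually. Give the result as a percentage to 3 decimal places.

EAR = (1 + 0.0433/12)^12 − 1 = 0.044170.
Solve (1 + r/2)^2 = 1.044170: r/2 = 1.044170^(1/2) − 1 = 0.021846, so r = 0.043692 = 4.369%.

4.369%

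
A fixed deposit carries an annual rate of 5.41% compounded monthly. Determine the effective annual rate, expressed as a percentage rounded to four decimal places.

EAR = (1 + 0.0541/12)^12 − 1.
= (1 + 0.004508)^12 − 1 = 1.055462 − 1 = 5.5462%.

5.5462%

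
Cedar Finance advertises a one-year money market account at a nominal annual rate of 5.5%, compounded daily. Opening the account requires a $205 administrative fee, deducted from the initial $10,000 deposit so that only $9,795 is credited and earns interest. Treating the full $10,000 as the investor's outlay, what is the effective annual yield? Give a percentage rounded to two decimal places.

3.49%

Value after one year: 9,795 × (1 + 0.055/365)^365 = 9,795 × 1.056536 = $10,348.77.
Effective yield on the $10,000 outlay: 10,348.77 / 10,000 − 1 = 0.034877 = 3.49%.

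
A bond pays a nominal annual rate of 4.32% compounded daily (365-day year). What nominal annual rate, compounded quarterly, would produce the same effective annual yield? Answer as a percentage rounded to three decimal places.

4.343%

EAR = (1 + 0.0432/365)^365 − 1 = 0.044144.
Solve (1 + r/4)^4 = 1.044144: r/4 = 1.044144^(1/4) − 1 = 0.010858, so r = 0.043432 = 4.343%.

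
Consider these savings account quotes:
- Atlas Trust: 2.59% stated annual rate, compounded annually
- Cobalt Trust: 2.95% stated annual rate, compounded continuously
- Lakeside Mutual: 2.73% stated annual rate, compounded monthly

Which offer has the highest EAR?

Atlas Trust: compounded annually, EAR = 2.590%
Cobalt Trust: e^0.0295 − 1 = 2.994%
Lakeside Mutual: (1 + 0.0273/12)^12 − 1 = 2.764%
The highest effective annual rate is Cobalt Trust at 2.994%.

Cobalt Trust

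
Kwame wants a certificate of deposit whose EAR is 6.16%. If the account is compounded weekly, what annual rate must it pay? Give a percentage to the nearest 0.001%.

5.981%

(1 + r/52)^52 − 1 = 0.0616, so 1 + r/52 = 1.0616^(1/52).
r/52 = 0.001150, so r = 0.059812 = 5.981%.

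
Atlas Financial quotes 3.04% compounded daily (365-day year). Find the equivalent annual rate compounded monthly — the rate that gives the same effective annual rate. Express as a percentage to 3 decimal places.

EAR = (1 + 0.0304/365)^365 − 1 = 0.030865.
Solve (1 + r/12)^12 = 1.030865: r/12 = 1.030865^(1/12) − 1 = 0.002536, so r = 0.030437 = 3.044%.

3.044%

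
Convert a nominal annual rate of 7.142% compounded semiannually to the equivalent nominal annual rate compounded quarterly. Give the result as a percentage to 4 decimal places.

EAR = (1 + 0.07142/2)^2 − 1 = 0.072695.
Solve (1 + r/4)^4 = 1.072695: r/4 = 1.072695^(1/4) − 1 = 0.017698, so r = 0.070794 = 7.0794%.

7.0794%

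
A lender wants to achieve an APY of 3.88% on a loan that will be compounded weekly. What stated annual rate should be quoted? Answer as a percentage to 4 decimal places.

3.8080%

(1 + r/52)^52 − 1 = 0.0388, so 1 + r/52 = 1.0388^(1/52).
r/52 = 0.000732, so r = 0.038080 = 3.8080%.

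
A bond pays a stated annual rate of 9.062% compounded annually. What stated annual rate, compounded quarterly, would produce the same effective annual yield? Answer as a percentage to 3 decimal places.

Compounded annually, EAR = nominal = 0.090620.
Solve (1 + r/4)^4 = 1.090620: r/4 = 1.090620^(1/4) − 1 = 0.021923, so r = 0.087694 = 8.769%.

8.769%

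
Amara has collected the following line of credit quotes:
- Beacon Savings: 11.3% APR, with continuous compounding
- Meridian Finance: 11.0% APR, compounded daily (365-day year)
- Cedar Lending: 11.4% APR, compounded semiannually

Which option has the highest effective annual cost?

Beacon Savings

Beacon Savings: e^0.113 − 1 = 11.963%
Meridian Finance: (1 + 0.110/365)^365 − 1 = 11.626%
Cedar Lending: (1 + 0.114/2)^2 − 1 = 11.725%
The highest effective annual rate is Beacon Savings at 11.963%.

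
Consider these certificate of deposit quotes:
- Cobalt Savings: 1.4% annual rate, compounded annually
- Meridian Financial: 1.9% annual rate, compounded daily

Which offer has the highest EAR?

Meridian Financial

Cobalt Savings: compounded annually, EAR = 1.400%
Meridian Financial: (1 + 0.019/365)^365 − 1 = 1.918%
The highest effective annual rate is Meridian Financial at 1.918%.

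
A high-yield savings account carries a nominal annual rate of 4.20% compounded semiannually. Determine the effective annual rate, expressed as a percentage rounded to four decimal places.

EAR = (1 + 0.0420/2)^2 − 1.
= 1.042441 − 1 = 4.2441%.

4.2441%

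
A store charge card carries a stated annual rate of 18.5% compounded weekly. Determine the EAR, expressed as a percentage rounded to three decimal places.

EAR = (1 + 0.185/52)^52 − 1.
= 1.202823 − 1 = 20.282%.

20.282%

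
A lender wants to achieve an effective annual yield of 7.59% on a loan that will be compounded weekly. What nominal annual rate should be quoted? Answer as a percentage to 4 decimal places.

(1 + r/52)^52 − 1 = 0.0759, so 1 + r/52 = 1.0759^(1/52).
r/52 = 0.001408, so r = 0.073209 = 7.3209%.

7.3209%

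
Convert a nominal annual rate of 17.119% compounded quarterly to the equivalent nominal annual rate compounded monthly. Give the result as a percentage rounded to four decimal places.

16.8804%

EAR = (1 + 0.17119/4)^4 − 1 = 0.182497.
Solve (1 + r/12)^12 = 1.182497: r/12 = 1.182497^(1/12) − 1 = 0.014067, so r = 0.168804 = 16.8804%.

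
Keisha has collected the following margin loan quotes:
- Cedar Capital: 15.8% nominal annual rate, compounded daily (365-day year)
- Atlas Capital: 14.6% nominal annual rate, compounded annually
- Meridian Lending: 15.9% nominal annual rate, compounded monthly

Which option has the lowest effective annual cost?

Atlas Capital

Cedar Capital: (1 + 0.158/365)^365 − 1 = 17.113%
Atlas Capital: compounded annually, EAR = 14.600%
Meridian Lending: (1 + 0.159/12)^12 − 1 = 17.111%
The lowest effective annual rate is Atlas Capital at 14.600%.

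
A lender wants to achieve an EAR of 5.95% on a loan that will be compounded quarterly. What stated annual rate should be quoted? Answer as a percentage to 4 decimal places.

(1 + r/4)^4 − 1 = 0.0595, so 1 + r/4 = 1.0595^(1/4).
r/4 = 0.014554, so r = 0.058217 = 5.8217%.

5.8217%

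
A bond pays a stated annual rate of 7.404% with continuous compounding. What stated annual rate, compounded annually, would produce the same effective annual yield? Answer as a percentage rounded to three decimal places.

EAR under continuous compounding: e^0.07404 − 1 = 0.076850.
Compounded annually, the equivalent nominal rate is the EAR itself: 7.685%.

7.685%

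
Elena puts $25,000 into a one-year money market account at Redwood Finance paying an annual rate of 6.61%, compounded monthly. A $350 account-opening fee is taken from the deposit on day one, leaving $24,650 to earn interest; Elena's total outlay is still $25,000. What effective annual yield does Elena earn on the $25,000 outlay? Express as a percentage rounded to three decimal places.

Value after one year: 24,650 × (1 + 0.0661/12)^12 = 24,650 × 1.068140 = $26,329.65.
Effective yield on the $25,000 outlay: 26,329.65 / 25,000 − 1 = 0.053186 = 5.319%.

5.319%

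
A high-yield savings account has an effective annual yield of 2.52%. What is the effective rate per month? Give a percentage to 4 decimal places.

The per-month rate i satisfies (1 + i)^12 = 1 + 0.0252.
i = 1.0252^(1/12) − 1 = 0.0020761 = 0.2076%.

0.2076%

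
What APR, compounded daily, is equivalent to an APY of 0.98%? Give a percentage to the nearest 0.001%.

(1 + r/365)^365 − 1 = 0.0098, so 1 + r/365 = 1.0098^(1/365).
r/365 = 0.000027, so r = 0.009752 = 0.975%.

0.975%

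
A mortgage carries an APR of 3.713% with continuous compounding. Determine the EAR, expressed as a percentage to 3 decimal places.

3.783%

With continuous compounding, EAR = e^0.03713 − 1.
e^0.03713 = 1.037828, so EAR = 0.037828 = 3.783%.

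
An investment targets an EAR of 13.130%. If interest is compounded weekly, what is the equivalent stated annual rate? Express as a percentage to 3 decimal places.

12.351%

(1 + r/52)^52 − 1 = 0.13130, so 1 + r/52 = 1.13130^(1/52).
r/52 = 0.002375, so r = 0.123514 = 12.351%.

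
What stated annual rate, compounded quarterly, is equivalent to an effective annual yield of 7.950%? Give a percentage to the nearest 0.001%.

7.723%

(1 + r/4)^4 − 1 = 0.07950, so 1 + r/4 = 1.07950^(1/4).
r/4 = 0.019309, so r = 0.077234 = 7.723%.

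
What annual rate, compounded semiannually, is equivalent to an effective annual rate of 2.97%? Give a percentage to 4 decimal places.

2.9483%

(1 + r/2)^2 − 1 = 0.0297, so 1 + r/2 = 1.0297^(1/2).
r/2 = 0.014741, so r = 0.029483 = 2.9483%.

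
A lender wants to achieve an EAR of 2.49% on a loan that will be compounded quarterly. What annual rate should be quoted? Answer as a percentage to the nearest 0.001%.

2.467%

(1 + r/4)^4 − 1 = 0.0249, so 1 + r/4 = 1.0249^(1/4).
r/4 = 0.006168, so r = 0.024671 = 2.467%.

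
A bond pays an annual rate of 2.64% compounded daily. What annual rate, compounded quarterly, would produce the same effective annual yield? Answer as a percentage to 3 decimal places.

2.649%

EAR = (1 + 0.0264/365)^365 − 1 = 0.026751.
Solve (1 + r/4)^4 = 1.026751: r/4 = 1.026751^(1/4) − 1 = 0.006622, so r = 0.026486 = 2.649%.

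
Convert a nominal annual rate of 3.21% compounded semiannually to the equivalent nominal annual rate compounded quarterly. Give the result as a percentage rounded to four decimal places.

EAR = (1 + 0.0321/2)^2 − 1 = 0.032358.
Solve (1 + r/4)^4 = 1.032358: r/4 = 1.032358^(1/4) − 1 = 0.007993, so r = 0.031972 = 3.1972%.

3.1972%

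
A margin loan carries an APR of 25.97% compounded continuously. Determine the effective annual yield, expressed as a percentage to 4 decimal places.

29.6541%

With continuous compounding, EAR = e^0.2597 − 1.
e^0.2597 = 1.296541, so EAR = 0.296541 = 29.6541%.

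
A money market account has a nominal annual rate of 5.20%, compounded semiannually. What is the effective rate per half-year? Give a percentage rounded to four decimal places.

2.6000%

With a nominal annual rate compounded semiannually, the periodic rate is the nominal rate divided by 2.
i = 0.0520 / 2 = 0.0260000 = 2.6000%.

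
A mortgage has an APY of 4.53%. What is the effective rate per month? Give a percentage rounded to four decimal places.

0.3699%

The per-month rate i satisfies (1 + i)^12 = 1 + 0.0453.
i = 1.0453^(1/12) − 1 = 0.0036988 = 0.3699%.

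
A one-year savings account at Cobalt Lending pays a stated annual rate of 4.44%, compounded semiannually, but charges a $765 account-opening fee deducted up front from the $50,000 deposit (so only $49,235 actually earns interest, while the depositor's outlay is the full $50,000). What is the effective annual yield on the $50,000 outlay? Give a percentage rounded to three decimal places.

Value after one year: 49,235 × (1 + 0.0444/2)^2 = 49,235 × 1.044893 = $51,445.30.
Effective yield on the $50,000 outlay: 51,445.30 / 50,000 − 1 = 0.028906 = 2.891%.

2.891%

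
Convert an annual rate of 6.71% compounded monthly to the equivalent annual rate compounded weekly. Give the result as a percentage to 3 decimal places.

6.696%

EAR = (1 + 0.0671/12)^12 − 1 = 0.069203.
Solve (1 + r/52)^52 = 1.069203: r/52 = 1.069203^(1/52) − 1 = 0.001288, so r = 0.066956 = 6.696%.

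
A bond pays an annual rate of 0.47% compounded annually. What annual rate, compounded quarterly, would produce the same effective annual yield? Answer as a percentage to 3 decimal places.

0.469%

Compounded annually, EAR = nominal = 0.004700.
Solve (1 + r/4)^4 = 1.004700: r/4 = 1.004700^(1/4) − 1 = 0.001173, so r = 0.004692 = 0.469%.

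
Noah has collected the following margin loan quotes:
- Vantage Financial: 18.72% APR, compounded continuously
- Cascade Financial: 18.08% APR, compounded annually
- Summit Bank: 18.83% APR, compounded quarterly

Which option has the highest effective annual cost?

Vantage Financial: e^0.1872 − 1 = 20.587%
Cascade Financial: compounded annually, EAR = 18.080%
Summit Bank: (1 + 0.1883/4)^4 − 1 = 20.202%
The highest effective annual rate is Vantage Financial at 20.587%.

Vantage Financial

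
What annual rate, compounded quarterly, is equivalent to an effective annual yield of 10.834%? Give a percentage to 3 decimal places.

10.420%

(1 + r/4)^4 − 1 = 0.10834, so 1 + r/4 = 1.10834^(1/4).
r/4 = 0.026049, so r = 0.104197 = 10.420%.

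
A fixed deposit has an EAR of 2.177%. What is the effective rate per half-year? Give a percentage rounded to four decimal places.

The per-half-year rate i satisfies (1 + i)^2 = 1 + 0.02177.
i = 1.02177^(1/2) − 1 = 0.0108264 = 1.0826%.

1.0826%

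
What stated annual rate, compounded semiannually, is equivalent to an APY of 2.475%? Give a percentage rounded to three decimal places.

(1 + r/2)^2 − 1 = 0.02475, so 1 + r/2 = 1.02475^(1/2).
r/2 = 0.012299, so r = 0.024599 = 2.460%.

2.460%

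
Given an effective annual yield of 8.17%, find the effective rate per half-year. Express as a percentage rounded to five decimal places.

The per-half-year rate i satisfies (1 + i)^2 = 1 + 0.0817.
i = 1.0817^(1/2) − 1 = 0.0400481 = 4.00481%.

4.00481%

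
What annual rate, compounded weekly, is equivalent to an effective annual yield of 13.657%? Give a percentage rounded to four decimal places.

(1 + r/52)^52 − 1 = 0.13657, so 1 + r/52 = 1.13657^(1/52).
r/52 = 0.002465, so r = 0.128173 = 12.8173%.

12.8173%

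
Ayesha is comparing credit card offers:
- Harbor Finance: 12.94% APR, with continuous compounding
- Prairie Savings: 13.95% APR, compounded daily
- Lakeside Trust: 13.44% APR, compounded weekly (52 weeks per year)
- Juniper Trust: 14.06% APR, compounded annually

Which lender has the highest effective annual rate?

Prairie Savings

Harbor Finance: e^0.1294 − 1 = 13.815%
Prairie Savings: (1 + 0.1395/365)^365 − 1 = 14.967%
Lakeside Trust: (1 + 0.1344/52)^52 − 1 = 14.365%
Juniper Trust: compounded annually, EAR = 14.060%
The highest effective annual rate is Prairie Savings at 14.967%.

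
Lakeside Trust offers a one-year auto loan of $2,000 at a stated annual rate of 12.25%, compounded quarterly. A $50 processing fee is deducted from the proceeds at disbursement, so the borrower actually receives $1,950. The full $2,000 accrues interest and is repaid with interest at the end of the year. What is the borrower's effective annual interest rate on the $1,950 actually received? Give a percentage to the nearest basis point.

15.72%

Amount owed after one year: 2,000 × (1 + 0.1225/4)^4 = 2,000 × 1.128243 = $2,256.49.
Effective rate on net proceeds: 2,256.49 / 1,950 − 1 = 0.157172 = 15.72%.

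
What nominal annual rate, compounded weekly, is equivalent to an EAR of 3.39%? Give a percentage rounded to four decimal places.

3.3349%

(1 + r/52)^52 − 1 = 0.0339, so 1 + r/52 = 1.0339^(1/52).
r/52 = 0.000641, so r = 0.033349 = 3.3349%.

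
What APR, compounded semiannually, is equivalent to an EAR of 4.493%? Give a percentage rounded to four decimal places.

(1 + r/2)^2 − 1 = 0.04493, so 1 + r/2 = 1.04493^(1/2).
r/2 = 0.022218, so r = 0.044436 = 4.4436%.

4.4436%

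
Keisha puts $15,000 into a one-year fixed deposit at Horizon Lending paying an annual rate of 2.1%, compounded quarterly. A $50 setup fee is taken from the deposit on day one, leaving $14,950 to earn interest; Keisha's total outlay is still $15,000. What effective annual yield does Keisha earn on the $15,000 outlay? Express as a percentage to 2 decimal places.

1.78%

Value after one year: 14,950 × (1 + 0.021/4)^4 = 14,950 × 1.021166 = $15,266.43.
Effective yield on the $15,000 outlay: 15,266.43 / 15,000 − 1 = 0.017762 = 1.78%.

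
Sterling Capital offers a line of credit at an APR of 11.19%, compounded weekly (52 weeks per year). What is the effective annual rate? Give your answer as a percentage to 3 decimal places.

11.827%

EAR = (1 + 0.1119/52)^52 − 1.
= 1.118267 − 1 = 11.827%.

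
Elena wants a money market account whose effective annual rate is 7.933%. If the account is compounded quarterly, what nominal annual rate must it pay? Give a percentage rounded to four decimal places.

7.7074%

(1 + r/4)^4 − 1 = 0.07933, so 1 + r/4 = 1.07933^(1/4).
r/4 = 0.019268, so r = 0.077074 = 7.7074%.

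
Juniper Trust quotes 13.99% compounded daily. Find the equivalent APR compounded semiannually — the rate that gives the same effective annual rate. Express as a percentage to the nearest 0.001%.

14.488%

EAR = (1 + 0.1399/365)^365 − 1 = 0.150128.
Solve (1 + r/2)^2 = 1.150128: r/2 = 1.150128^(1/2) − 1 = 0.072440, so r = 0.144880 = 14.488%.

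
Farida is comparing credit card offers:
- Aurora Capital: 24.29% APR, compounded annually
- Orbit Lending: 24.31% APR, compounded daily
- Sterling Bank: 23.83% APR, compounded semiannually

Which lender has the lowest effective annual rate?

Aurora Capital

Aurora Capital: compounded annually, EAR = 24.290%
Orbit Lending: (1 + 0.2431/365)^365 − 1 = 27.509%
Sterling Bank: (1 + 0.2383/2)^2 − 1 = 25.250%
The lowest effective annual rate is Aurora Capital at 24.290%.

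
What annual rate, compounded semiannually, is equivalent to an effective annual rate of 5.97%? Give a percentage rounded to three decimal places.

(1 + r/2)^2 − 1 = 0.0597, so 1 + r/2 = 1.0597^(1/2).
r/2 = 0.029417, so r = 0.058835 = 5.883%.

5.883%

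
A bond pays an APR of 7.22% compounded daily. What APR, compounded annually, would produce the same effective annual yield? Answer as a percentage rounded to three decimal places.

7.486%

EAR = (1 + 0.0722/365)^365 − 1 = 0.074863.
Compounded annually, the equivalent nominal rate is the EAR itself: 7.486%.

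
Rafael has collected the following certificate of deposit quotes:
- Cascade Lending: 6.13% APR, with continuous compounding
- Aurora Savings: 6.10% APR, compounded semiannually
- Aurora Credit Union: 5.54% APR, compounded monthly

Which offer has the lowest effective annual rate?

Aurora Credit Union

Cascade Lending: e^0.0613 − 1 = 6.322%
Aurora Savings: (1 + 0.0610/2)^2 − 1 = 6.193%
Aurora Credit Union: (1 + 0.0554/12)^12 − 1 = 5.683%
The lowest effective annual rate is Aurora Credit Union at 5.683%.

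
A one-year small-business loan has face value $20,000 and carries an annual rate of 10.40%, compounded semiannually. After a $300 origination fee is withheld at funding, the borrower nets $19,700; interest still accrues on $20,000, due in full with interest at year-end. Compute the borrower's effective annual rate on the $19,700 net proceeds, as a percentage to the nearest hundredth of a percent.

12.36%

Amount owed after one year: 20,000 × (1 + 0.1040/2)^2 = 20,000 × 1.106704 = $22,134.08.
Effective rate on net proceeds: 22,134.08 / 19,700 − 1 = 0.123557 = 12.36%.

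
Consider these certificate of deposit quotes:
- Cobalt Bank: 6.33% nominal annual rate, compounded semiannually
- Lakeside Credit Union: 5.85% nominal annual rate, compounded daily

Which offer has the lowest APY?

Cobalt Bank: (1 + 0.0633/2)^2 − 1 = 6.430%
Lakeside Credit Union: (1 + 0.0585/365)^365 − 1 = 6.024%
The lowest effective annual rate is Lakeside Credit Union at 6.024%.

Lakeside Credit Union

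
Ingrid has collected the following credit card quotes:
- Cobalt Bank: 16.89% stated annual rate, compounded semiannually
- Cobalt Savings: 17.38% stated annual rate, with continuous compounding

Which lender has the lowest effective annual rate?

Cobalt Bank: (1 + 0.1689/2)^2 − 1 = 17.603%
Cobalt Savings: e^0.1738 − 1 = 18.982%
The lowest effective annual rate is Cobalt Bank at 17.603%.

Cobalt Bank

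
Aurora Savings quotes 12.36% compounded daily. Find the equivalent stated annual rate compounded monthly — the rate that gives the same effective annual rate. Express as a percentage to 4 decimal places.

EAR = (1 + 0.1236/365)^365 − 1 = 0.131539.
Solve (1 + r/12)^12 = 1.131539: r/12 = 1.131539^(1/12) − 1 = 0.010351, so r = 0.124218 = 12.4218%.

12.4218%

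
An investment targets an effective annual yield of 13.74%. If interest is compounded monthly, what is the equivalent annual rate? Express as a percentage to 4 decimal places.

(1 + r/12)^12 − 1 = 0.1374, so 1 + r/12 = 1.1374^(1/12).
r/12 = 0.010787, so r = 0.129438 = 12.9438%.

12.9438%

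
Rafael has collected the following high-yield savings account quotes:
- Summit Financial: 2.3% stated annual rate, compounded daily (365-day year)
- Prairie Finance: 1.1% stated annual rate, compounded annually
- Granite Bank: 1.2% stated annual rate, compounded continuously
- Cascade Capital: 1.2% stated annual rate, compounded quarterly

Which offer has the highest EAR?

Summit Financial

Summit Financial: (1 + 0.023/365)^365 − 1 = 2.327%
Prairie Finance: compounded annually, EAR = 1.100%
Granite Bank: e^0.012 − 1 = 1.207%
Cascade Capital: (1 + 0.012/4)^4 − 1 = 1.205%
The highest effective annual rate is Summit Financial at 2.327%.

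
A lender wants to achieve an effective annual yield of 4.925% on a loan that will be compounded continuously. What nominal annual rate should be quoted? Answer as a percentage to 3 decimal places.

Continuous: nominal r satisfies e^r − 1 = 0.04925.
r = ln(1 + 0.04925) = ln(1.04925) = 0.048076 = 4.808%.

4.808%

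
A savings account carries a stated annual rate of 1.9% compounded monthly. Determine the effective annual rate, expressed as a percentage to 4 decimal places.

EAR = (1 + 0.019/12)^12 − 1.
= 1.019166 − 1 = 1.9166%.

1.9166%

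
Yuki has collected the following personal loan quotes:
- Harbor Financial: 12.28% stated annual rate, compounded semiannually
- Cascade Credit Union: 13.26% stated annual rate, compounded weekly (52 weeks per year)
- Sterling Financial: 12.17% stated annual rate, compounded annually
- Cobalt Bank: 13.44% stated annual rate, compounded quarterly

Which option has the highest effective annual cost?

Cascade Credit Union

Harbor Financial: (1 + 0.1228/2)^2 − 1 = 12.657%
Cascade Credit Union: (1 + 0.1326/52)^52 − 1 = 14.160%
Sterling Financial: compounded annually, EAR = 12.170%
Cobalt Bank: (1 + 0.1344/4)^4 − 1 = 14.133%
The highest effective annual rate is Cascade Credit Union at 14.160%.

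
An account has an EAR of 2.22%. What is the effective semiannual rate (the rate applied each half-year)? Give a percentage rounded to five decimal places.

The per-half-year rate i satisfies (1 + i)^2 = 1 + 0.0222.
i = 1.0222^(1/2) − 1 = 0.0110391 = 1.10391%.

1.10391%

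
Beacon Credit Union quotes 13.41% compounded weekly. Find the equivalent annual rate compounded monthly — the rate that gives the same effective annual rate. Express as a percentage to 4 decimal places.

EAR = (1 + 0.1341/52)^52 − 1 = 0.143310.
Solve (1 + r/12)^12 = 1.143310: r/12 = 1.143310^(1/12) − 1 = 0.011223, so r = 0.134678 = 13.4678%.

13.4678%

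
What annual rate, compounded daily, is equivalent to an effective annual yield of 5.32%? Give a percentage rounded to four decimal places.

(1 + r/365)^365 − 1 = 0.0532, so 1 + r/365 = 1.0532^(1/365).
r/365 = 0.000142, so r = 0.051837 = 5.1837%.

5.1837%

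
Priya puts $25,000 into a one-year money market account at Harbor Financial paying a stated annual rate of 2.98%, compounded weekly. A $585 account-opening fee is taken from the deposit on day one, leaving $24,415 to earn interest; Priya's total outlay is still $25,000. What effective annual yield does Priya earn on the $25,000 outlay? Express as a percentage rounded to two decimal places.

Value after one year: 24,415 × (1 + 0.0298/52)^52 = 24,415 × 1.030240 = $25,153.30.
Effective yield on the $25,000 outlay: 25,153.30 / 25,000 − 1 = 0.006132 = 0.61%.

0.61%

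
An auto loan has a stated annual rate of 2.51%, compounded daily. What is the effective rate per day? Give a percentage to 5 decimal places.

0.00688%

With a nominal annual rate compounded daily, the periodic rate is the nominal rate divided by 365.
i = 0.0251 / 365 = 0.0000688 = 0.00688%.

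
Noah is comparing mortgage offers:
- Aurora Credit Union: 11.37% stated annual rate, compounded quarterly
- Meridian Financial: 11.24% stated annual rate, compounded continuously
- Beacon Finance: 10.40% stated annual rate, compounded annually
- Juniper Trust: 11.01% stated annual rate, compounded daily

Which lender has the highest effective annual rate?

Aurora Credit Union: (1 + 0.1137/4)^4 − 1 = 11.864%
Meridian Financial: e^0.1124 − 1 = 11.896%
Beacon Finance: compounded annually, EAR = 10.400%
Juniper Trust: (1 + 0.1101/365)^365 − 1 = 11.637%
The highest effective annual rate is Meridian Financial at 11.896%.

Meridian Financial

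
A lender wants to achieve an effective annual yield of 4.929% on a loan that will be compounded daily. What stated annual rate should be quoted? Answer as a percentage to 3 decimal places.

4.812%

(1 + r/365)^365 − 1 = 0.04929, so 1 + r/365 = 1.04929^(1/365).
r/365 = 0.000132, so r = 0.048117 = 4.812%.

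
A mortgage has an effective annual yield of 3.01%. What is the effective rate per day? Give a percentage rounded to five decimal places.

The per-day rate i satisfies (1 + i)^365 = 1 + 0.0301.
i = 1.0301^(1/365) − 1 = 0.0000813 = 0.00813%.

0.00813%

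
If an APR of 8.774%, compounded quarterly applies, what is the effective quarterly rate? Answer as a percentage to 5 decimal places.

With a nominal annual rate compounded quarterly, the periodic rate is the nominal rate divided by 4.
i = 0.08774 / 4 = 0.0219350 = 2.19350%.

2.19350%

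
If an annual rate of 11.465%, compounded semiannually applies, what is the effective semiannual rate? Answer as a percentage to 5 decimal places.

With a nominal annual rate compounded semiannually, the periodic rate is the nominal rate divided by 2.
i = 0.11465 / 2 = 0.0573250 = 5.73250%.

5.73250%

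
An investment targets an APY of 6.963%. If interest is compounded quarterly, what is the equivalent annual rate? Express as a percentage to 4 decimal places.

(1 + r/4)^4 − 1 = 0.06963, so 1 + r/4 = 1.06963^(1/4).
r/4 = 0.016971, so r = 0.067882 = 6.7882%.

6.7882%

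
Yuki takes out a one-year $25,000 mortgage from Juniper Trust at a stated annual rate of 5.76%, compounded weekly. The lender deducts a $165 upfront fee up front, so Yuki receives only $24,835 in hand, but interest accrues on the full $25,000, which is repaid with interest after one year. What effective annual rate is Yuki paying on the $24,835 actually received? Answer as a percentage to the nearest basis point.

Amount owed after one year: 25,000 × (1 + 0.0576/52)^52 = 25,000 × 1.059257 = $26,481.44.
Effective rate on net proceeds: 26,481.44 / 24,835 − 1 = 0.066295 = 6.63%.

6.63%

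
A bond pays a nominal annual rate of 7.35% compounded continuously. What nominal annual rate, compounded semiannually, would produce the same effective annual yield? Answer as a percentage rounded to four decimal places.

7.4867%

EAR under continuous compounding: e^0.0735 − 1 = 0.076269.
Solve (1 + r/2)^2 = 1.076269: r/2 = 1.076269^(1/2) − 1 = 0.037434, so r = 0.074867 = 7.4867%.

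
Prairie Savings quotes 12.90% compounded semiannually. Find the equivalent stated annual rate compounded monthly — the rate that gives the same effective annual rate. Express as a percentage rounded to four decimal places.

12.5664%

EAR = (1 + 0.1290/2)^2 − 1 = 0.133160.
Solve (1 + r/12)^12 = 1.133160: r/12 = 1.133160^(1/12) − 1 = 0.010472, so r = 0.125664 = 12.5664%.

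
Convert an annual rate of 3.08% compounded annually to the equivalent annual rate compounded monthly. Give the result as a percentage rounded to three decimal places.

3.037%

Compounded annually, EAR = nominal = 0.030800.
Solve (1 + r/12)^12 = 1.030800: r/12 = 1.030800^(1/12) − 1 = 0.002531, so r = 0.030374 = 3.037%.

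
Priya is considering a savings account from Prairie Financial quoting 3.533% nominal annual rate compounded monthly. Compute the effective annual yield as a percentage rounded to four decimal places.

3.5908%

EAR = (1 + 0.03533/12)^12 − 1.
= 1.035908 − 1 = 3.5908%.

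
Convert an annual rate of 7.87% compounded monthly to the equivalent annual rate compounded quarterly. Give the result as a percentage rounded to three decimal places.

7.922%

EAR = (1 + 0.0787/12)^12 − 1 = 0.081602.
Solve (1 + r/4)^4 = 1.081602: r/4 = 1.081602^(1/4) − 1 = 0.019804, so r = 0.079217 = 7.922%.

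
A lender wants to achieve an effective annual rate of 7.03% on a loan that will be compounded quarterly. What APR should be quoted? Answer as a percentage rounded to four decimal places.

(1 + r/4)^4 − 1 = 0.0703, so 1 + r/4 = 1.0703^(1/4).
r/4 = 0.017130, so r = 0.068519 = 6.8519%.

6.8519%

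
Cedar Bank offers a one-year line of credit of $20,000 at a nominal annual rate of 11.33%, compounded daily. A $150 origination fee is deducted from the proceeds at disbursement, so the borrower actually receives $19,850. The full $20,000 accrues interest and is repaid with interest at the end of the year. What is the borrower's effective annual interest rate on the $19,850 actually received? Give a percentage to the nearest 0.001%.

12.841%

Amount owed after one year: 20,000 × (1 + 0.1133/365)^365 = 20,000 × 1.119948 = $22,398.96.
Effective rate on net proceeds: 22,398.96 / 19,850 − 1 = 0.128411 = 12.841%.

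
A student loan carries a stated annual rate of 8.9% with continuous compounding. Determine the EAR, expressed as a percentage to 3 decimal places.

With continuous compounding, EAR = e^0.089 − 1.
e^0.089 = 1.093081, so EAR = 0.093081 = 9.308%.

9.308%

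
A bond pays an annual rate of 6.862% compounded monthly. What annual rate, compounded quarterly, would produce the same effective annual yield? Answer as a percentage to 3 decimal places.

6.901%

EAR = (1 + 0.06862/12)^12 − 1 = 0.070820.
Solve (1 + r/4)^4 = 1.070820: r/4 = 1.070820^(1/4) − 1 = 0.017253, so r = 0.069013 = 6.901%.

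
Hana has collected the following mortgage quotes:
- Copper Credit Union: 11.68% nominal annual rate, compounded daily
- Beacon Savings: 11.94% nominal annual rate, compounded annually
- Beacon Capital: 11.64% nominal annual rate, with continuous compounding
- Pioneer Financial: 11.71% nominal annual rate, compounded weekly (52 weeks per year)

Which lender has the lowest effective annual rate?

Copper Credit Union: (1 + 0.1168/365)^365 − 1 = 12.387%
Beacon Savings: compounded annually, EAR = 11.940%
Beacon Capital: e^0.1164 − 1 = 12.345%
Pioneer Financial: (1 + 0.1171/52)^52 − 1 = 12.408%
The lowest effective annual rate is Beacon Savings at 11.940%.

Beacon Savings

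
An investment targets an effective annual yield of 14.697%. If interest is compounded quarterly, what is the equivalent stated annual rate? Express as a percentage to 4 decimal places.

(1 + r/4)^4 − 1 = 0.14697, so 1 + r/4 = 1.14697^(1/4).
r/4 = 0.034875, so r = 0.139501 = 13.9501%.

13.9501%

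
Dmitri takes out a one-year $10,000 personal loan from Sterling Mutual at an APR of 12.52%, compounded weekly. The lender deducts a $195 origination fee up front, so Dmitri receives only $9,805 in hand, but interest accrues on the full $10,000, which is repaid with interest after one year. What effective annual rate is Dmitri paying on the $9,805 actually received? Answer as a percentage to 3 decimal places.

Amount owed after one year: 10,000 × (1 + 0.1252/52)^52 = 10,000 × 1.133205 = $11,332.05.
Effective rate on net proceeds: 11,332.05 / 9,805 − 1 = 0.155742 = 15.574%.

15.574%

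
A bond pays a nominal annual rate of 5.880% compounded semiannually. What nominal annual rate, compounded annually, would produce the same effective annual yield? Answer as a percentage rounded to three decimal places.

5.966%

EAR = (1 + 0.05880/2)^2 − 1 = 0.059664.
Compounded annually, the equivalent nominal rate is the EAR itself: 5.966%.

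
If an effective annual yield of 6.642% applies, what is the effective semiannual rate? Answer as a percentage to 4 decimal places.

3.2676%

The per-half-year rate i satisfies (1 + i)^2 = 1 + 0.06642.
i = 1.06642^(1/2) − 1 = 0.0326761 = 3.2676%.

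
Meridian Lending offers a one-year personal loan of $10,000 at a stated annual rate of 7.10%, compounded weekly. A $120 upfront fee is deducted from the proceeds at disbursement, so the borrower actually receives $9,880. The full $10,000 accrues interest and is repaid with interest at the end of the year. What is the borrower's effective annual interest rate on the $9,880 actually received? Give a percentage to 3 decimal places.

8.657%

Amount owed after one year: 10,000 × (1 + 0.0710/52)^52 = 10,000 × 1.073529 = $10,735.29.
Effective rate on net proceeds: 10,735.29 / 9,880 − 1 = 0.086568 = 8.657%.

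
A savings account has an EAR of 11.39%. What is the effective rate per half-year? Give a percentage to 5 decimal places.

5.54146%

The per-half-year rate i satisfies (1 + i)^2 = 1 + 0.1139.
i = 1.1139^(1/2) − 1 = 0.0554146 = 5.54146%.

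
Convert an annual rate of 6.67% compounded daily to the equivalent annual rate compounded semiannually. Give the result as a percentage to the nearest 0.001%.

6.782%

EAR = (1 + 0.0667/365)^365 − 1 = 0.068968.
Solve (1 + r/2)^2 = 1.068968: r/2 = 1.068968^(1/2) − 1 = 0.033909, so r = 0.067818 = 6.782%.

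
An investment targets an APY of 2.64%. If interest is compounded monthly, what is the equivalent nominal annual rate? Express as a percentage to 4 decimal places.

2.6086%

(1 + r/12)^12 − 1 = 0.0264, so 1 + r/12 = 1.0264^(1/12).
r/12 = 0.002174, so r = 0.026086 = 2.6086%.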